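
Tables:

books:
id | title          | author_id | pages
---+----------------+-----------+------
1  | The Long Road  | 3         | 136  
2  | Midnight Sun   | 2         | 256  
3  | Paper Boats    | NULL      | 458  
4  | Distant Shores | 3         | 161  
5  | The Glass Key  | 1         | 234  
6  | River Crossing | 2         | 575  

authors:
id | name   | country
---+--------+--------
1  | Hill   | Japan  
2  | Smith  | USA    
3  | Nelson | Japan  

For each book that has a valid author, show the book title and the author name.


INNER JOIN keeps only books rows whose author_id matches an id in authors. Walk through each book:
  - book 1 (The Long Road): author_id=3 -> matches Nelson
  - book 2 (Midnight Sun): author_id=2 -> matches Smith
  - book 3 (Paper Boats): author_id=NULL, no match -> dropped
  - book 4 (Distant Shores): author_id=3 -> matches Nelson
  - book 5 (The Glass Key): author_id=1 -> matches Hill
  - book 6 (River Crossing): author_id=2 -> matches Smith
So 1 of 6 rows is dropped.

SQL:
SELECT a.title, b.name AS author
FROM books a
INNER JOIN authors b ON a.author_id = b.id

Result:
title          | author
---------------+-------
The Long Road  | Nelson
Midnight Sun   | Smith 
Distant Shores | Nelson
The Glass Key  | Hill  
River Crossing | Smith 


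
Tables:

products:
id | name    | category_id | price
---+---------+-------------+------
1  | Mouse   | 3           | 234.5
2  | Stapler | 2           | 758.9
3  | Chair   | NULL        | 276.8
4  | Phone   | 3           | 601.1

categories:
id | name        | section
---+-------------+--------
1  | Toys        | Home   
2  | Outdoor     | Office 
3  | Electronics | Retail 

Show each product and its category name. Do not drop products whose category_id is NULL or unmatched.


LEFT JOIN keeps every row from products (the left table); where category_id has no match in categories, the category columns become NULL. Walk through each product:
  - product 1 (Mouse): category_id=3 -> matches Electronics
  - product 2 (Stapler): category_id=2 -> matches Outdoor
  - product 3 (Chair): category_id=NULL, no match -> kept with NULL
  - product 4 (Phone): category_id=3 -> matches Electronics
All 4 rows appear; 1 has NULL category.

SQL:
SELECT a.name, b.name AS category
FROM products a
LEFT JOIN categories b ON a.category_id = b.id

Result:
name    | category   
--------+------------
Mouse   | Electronics
Stapler | Outdoor    
Chair   | NULL       
Phone   | Electronics


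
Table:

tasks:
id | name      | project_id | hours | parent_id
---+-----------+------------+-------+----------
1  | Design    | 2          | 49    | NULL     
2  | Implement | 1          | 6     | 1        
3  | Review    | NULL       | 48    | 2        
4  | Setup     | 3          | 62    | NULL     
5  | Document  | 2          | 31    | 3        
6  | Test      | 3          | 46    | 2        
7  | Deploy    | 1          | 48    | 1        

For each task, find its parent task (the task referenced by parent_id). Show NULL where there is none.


This is a self-join: tasks is joined to a second copy of itself, matching each row's parent_id to another row's id. Use LEFT JOIN so rows with parent_id=NULL are kept.
  - task 1 (Design): parent_id=NULL -> NULL
  - task 2 (Implement): parent_id=1 -> Design
  - task 3 (Review): parent_id=2 -> Implement
  - task 4 (Setup): parent_id=NULL -> NULL
  - task 5 (Document): parent_id=3 -> Review
  - task 6 (Test): parent_id=2 -> Implement
  - task 7 (Deploy): parent_id=1 -> Design

SQL:
SELECT a.name AS item, b.name AS parent
FROM tasks a
LEFT JOIN tasks b ON a.parent_id = b.id

Result:
item      | parent   
----------+----------
Design    | NULL     
Implement | Design   
Review    | Implement
Setup     | NULL     
Document  | Review   
Test      | Implement
Deploy    | Design   


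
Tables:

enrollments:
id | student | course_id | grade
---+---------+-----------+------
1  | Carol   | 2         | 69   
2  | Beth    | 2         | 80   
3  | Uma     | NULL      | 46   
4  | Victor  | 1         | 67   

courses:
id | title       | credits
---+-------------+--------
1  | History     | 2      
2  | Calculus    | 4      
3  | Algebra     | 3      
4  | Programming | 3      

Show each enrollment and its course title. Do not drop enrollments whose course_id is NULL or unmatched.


LEFT JOIN keeps every row from enrollments (the left table); where course_id has no match in courses, the course columns become NULL. Walk through each enrollment:
  - enrollment 1 (Carol): course_id=2 -> matches Calculus
  - enrollment 2 (Beth): course_id=2 -> matches Calculus
  - enrollment 3 (Uma): course_id=NULL, no match -> kept with NULL
  - enrollment 4 (Victor): course_id=1 -> matches History
All 4 rows appear; 1 has NULL course.

SQL:
SELECT a.student, b.title AS course
FROM enrollments a
LEFT JOIN courses b ON a.course_id = b.id

Result:
student | course  
--------+---------
Carol   | Calculus
Beth    | Calculus
Uma     | NULL    
Victor  | History 


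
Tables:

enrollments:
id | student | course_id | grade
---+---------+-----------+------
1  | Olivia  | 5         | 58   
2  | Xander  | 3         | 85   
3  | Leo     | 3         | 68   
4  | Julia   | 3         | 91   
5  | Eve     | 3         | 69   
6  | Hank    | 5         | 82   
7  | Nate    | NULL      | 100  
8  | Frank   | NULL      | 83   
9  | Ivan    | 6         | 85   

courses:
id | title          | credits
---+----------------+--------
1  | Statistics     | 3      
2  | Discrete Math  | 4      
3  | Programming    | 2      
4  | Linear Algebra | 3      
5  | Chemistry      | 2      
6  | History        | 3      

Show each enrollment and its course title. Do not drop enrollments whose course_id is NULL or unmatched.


LEFT JOIN keeps every row from enrollments (the left table); where course_id has no match in courses, the course columns become NULL. Walk through each enrollment:
  - enrollment 1 (Olivia): course_id=5 -> matches Chemistry
  - enrollment 2 (Xander): course_id=3 -> matches Programming
  - enrollment 3 (Leo): course_id=3 -> matches Programming
  - enrollment 4 (Julia): course_id=3 -> matches Programming
  - enrollment 5 (Eve): course_id=3 -> matches Programming
  - enrollment 6 (Hank): course_id=5 -> matches Chemistry
  - enrollment 7 (Nate): course_id=NULL, no match -> kept with NULL
  - enrollment 8 (Frank): course_id=NULL, no match -> kept with NULL
  - enrollment 9 (Ivan): course_id=6 -> matches History
All 9 rows appear; 2 have NULL course.

SQL:
SELECT a.student, b.title AS course
FROM enrollments a
LEFT JOIN courses b ON a.course_id = b.id

Result:
student | course     
--------+------------
Olivia  | Chemistry  
Xander  | Programming
Leo     | Programming
Julia   | Programming
Eve     | Programming
Hank    | Chemistry  
Nate    | NULL       
Frank   | NULL       
Ivan    | History    


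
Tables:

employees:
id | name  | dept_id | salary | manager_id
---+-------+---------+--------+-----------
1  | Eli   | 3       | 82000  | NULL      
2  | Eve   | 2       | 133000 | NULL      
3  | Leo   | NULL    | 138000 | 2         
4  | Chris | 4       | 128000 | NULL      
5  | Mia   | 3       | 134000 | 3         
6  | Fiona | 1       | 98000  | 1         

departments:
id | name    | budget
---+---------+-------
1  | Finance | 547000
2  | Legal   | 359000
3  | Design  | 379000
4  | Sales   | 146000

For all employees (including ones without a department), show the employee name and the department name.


LEFT JOIN keeps every row from employees (the left table); where dept_id has no match in departments, the department columns become NULL. Walk through each employee:
  - employee 1 (Eli): dept_id=3 -> matches Design
  - employee 2 (Eve): dept_id=2 -> matches Legal
  - employee 3 (Leo): dept_id=NULL, no match -> kept with NULL
  - employee 4 (Chris): dept_id=4 -> matches Sales
  - employee 5 (Mia): dept_id=3 -> matches Design
  - employee 6 (Fiona): dept_id=1 -> matches Finance
All 6 rows appear; 1 has NULL department.

SQL:
SELECT a.name, b.name AS department
FROM employees a
LEFT JOIN departments b ON a.dept_id = b.id

Result:
name  | department
------+-----------
Eli   | Design    
Eve   | Legal     
Leo   | NULL      
Chris | Sales     
Mia   | Design    
Fiona | Finance   


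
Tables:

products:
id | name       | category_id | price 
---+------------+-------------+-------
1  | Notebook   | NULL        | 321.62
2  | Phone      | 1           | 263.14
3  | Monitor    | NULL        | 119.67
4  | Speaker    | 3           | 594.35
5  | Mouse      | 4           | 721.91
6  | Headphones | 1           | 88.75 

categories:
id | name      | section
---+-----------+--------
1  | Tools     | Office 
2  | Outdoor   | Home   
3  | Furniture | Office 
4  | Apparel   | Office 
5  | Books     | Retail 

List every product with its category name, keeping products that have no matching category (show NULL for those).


LEFT JOIN keeps every row from products (the left table); where category_id has no match in categories, the category columns become NULL. Walk through each product:
  - product 1 (Notebook): category_id=NULL, no match -> kept with NULL
  - product 2 (Phone): category_id=1 -> matches Tools
  - product 3 (Monitor): category_id=NULL, no match -> kept with NULL
  - product 4 (Speaker): category_id=3 -> matches Furniture
  - product 5 (Mouse): category_id=4 -> matches Apparel
  - product 6 (Headphones): category_id=1 -> matches Tools
All 6 rows appear; 2 have NULL category.

SQL:
SELECT a.name, b.name AS category
FROM products a
LEFT JOIN categories b ON a.category_id = b.id

Result:
name       | category 
-----------+----------
Notebook   | NULL     
Phone      | Tools    
Monitor    | NULL     
Speaker    | Furniture
Mouse      | Apparel  
Headphones | Tools    


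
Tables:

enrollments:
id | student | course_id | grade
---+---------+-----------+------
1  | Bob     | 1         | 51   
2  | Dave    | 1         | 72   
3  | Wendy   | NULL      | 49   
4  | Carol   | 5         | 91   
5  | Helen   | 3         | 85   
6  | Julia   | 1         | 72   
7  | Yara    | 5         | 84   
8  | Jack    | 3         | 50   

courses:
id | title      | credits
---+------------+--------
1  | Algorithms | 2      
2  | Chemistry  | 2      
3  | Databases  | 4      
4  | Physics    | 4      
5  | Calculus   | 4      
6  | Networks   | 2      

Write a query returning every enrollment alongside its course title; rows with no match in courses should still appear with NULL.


LEFT JOIN keeps every row from enrollments (the left table); where course_id has no match in courses, the course columns become NULL. Walk through each enrollment:
  - enrollment 1 (Bob): course_id=1 -> matches Algorithms
  - enrollment 2 (Dave): course_id=1 -> matches Algorithms
  - enrollment 3 (Wendy): course_id=NULL, no match -> kept with NULL
  - enrollment 4 (Carol): course_id=5 -> matches Calculus
  - enrollment 5 (Helen): course_id=3 -> matches Databases
  - enrollment 6 (Julia): course_id=1 -> matches Algorithms
  - enrollment 7 (Yara): course_id=5 -> matches Calculus
  - enrollment 8 (Jack): course_id=3 -> matches Databases
All 8 rows appear; 1 has NULL course.

SQL:
SELECT a.student, b.title AS course
FROM enrollments a
LEFT JOIN courses b ON a.course_id = b.id

Result:
student | course    
--------+-----------
Bob     | Algorithms
Dave    | Algorithms
Wendy   | NULL      
Carol   | Calculus  
Helen   | Databases 
Julia   | Algorithms
Yara    | Calculus  
Jack    | Databases 


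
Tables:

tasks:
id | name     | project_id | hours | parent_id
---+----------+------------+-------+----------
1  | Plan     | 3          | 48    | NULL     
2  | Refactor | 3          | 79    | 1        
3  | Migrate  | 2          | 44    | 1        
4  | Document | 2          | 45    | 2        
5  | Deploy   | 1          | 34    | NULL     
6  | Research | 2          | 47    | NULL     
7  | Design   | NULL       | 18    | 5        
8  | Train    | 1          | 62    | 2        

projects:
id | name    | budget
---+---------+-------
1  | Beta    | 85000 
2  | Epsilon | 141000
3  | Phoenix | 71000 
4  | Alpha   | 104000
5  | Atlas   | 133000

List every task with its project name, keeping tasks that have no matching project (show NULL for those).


LEFT JOIN keeps every row from tasks (the left table); where project_id has no match in projects, the project columns become NULL. Walk through each task:
  - task 1 (Plan): project_id=3 -> matches Phoenix
  - task 2 (Refactor): project_id=3 -> matches Phoenix
  - task 3 (Migrate): project_id=2 -> matches Epsilon
  - task 4 (Document): project_id=2 -> matches Epsilon
  - task 5 (Deploy): project_id=1 -> matches Beta
  - task 6 (Research): project_id=2 -> matches Epsilon
  - task 7 (Design): project_id=NULL, no match -> kept with NULL
  - task 8 (Train): project_id=1 -> matches Beta
All 8 rows appear; 1 has NULL project.

SQL:
SELECT a.name, b.name AS project
FROM tasks a
LEFT JOIN projects b ON a.project_id = b.id

Result:
name     | project
---------+--------
Plan     | Phoenix
Refactor | Phoenix
Migrate  | Epsilon
Document | Epsilon
Deploy   | Beta   
Research | Epsilon
Design   | NULL   
Train    | Beta   


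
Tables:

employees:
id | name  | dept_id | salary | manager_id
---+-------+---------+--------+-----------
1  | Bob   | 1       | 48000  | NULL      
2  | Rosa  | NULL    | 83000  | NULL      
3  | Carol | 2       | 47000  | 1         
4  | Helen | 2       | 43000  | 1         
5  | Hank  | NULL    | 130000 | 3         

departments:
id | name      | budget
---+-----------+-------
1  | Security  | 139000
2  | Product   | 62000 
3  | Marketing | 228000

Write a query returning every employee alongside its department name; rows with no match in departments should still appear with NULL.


LEFT JOIN keeps every row from employees (the left table); where dept_id has no match in departments, the department columns become NULL. Walk through each employee:
  - employee 1 (Bob): dept_id=1 -> matches Security
  - employee 2 (Rosa): dept_id=NULL, no match -> kept with NULL
  - employee 3 (Carol): dept_id=2 -> matches Product
  - employee 4 (Helen): dept_id=2 -> matches Product
  - employee 5 (Hank): dept_id=NULL, no match -> kept with NULL
All 5 rows appear; 2 have NULL department.

SQL:
SELECT a.name, b.name AS department
FROM employees a
LEFT JOIN departments b ON a.dept_id = b.id

Result:
name  | department
------+-----------
Bob   | Security  
Rosa  | NULL      
Carol | Product   
Helen | Product   
Hank  | NULL      


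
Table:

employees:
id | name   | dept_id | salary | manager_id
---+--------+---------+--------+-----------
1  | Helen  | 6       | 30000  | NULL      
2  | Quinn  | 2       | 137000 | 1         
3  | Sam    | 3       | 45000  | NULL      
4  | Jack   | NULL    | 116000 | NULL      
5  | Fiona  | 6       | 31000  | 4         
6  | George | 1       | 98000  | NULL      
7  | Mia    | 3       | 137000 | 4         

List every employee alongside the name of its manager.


This is a self-join: employees is joined to a second copy of itself, matching each row's manager_id to another row's id. Use LEFT JOIN so rows with manager_id=NULL are kept.
  - employee 1 (Helen): manager_id=NULL -> NULL
  - employee 2 (Quinn): manager_id=1 -> Helen
  - employee 3 (Sam): manager_id=NULL -> NULL
  - employee 4 (Jack): manager_id=NULL -> NULL
  - employee 5 (Fiona): manager_id=4 -> Jack
  - employee 6 (George): manager_id=NULL -> NULL
  - employee 7 (Mia): manager_id=4 -> Jack

SQL:
SELECT a.name AS item, b.name AS manager
FROM employees a
LEFT JOIN employees b ON a.manager_id = b.id

Result:
item   | manager
-------+--------
Helen  | NULL   
Quinn  | Helen  
Sam    | NULL   
Jack   | NULL   
Fiona  | Jack   
George | NULL   
Mia    | Jack   


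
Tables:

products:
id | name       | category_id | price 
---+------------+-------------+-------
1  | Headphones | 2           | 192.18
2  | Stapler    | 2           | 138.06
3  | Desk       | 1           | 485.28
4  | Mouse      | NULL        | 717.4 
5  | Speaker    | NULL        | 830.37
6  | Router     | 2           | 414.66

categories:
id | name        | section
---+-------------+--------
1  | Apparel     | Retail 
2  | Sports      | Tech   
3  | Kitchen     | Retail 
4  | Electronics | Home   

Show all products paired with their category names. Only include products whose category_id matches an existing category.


INNER JOIN keeps only products rows whose category_id matches an id in categories. Walk through each product:
  - product 1 (Headphones): category_id=2 -> matches Sports
  - product 2 (Stapler): category_id=2 -> matches Sports
  - product 3 (Desk): category_id=1 -> matches Apparel
  - product 4 (Mouse): category_id=NULL, no match -> dropped
  - product 5 (Speaker): category_id=NULL, no match -> dropped
  - product 6 (Router): category_id=2 -> matches Sports
So 2 of 6 rows are dropped.

SQL:
SELECT a.name, b.name AS category
FROM products a
INNER JOIN categories b ON a.category_id = b.id

Result:
name       | category
-----------+---------
Headphones | Sports  
Stapler    | Sports  
Desk       | Apparel 
Router     | Sports  


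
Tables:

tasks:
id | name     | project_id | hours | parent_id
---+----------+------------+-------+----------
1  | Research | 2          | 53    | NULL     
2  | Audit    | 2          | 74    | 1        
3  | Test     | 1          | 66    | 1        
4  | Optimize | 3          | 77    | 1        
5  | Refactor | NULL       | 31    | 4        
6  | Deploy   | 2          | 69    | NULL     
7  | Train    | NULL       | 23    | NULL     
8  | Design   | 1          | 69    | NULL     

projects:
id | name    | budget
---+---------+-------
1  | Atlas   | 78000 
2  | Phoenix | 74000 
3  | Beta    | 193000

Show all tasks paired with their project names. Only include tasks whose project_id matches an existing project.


INNER JOIN keeps only tasks rows whose project_id matches an id in projects. Walk through each task:
  - task 1 (Research): project_id=2 -> matches Phoenix
  - task 2 (Audit): project_id=2 -> matches Phoenix
  - task 3 (Test): project_id=1 -> matches Atlas
  - task 4 (Optimize): project_id=3 -> matches Beta
  - task 5 (Refactor): project_id=NULL, no match -> dropped
  - task 6 (Deploy): project_id=2 -> matches Phoenix
  - task 7 (Train): project_id=NULL, no match -> dropped
  - task 8 (Design): project_id=1 -> matches Atlas
So 2 of 8 rows are dropped.

SQL:
SELECT a.name, b.name AS project
FROM tasks a
INNER JOIN projects b ON a.project_id = b.id

Result:
name     | project
---------+--------
Research | Phoenix
Audit    | Phoenix
Test     | Atlas  
Optimize | Beta   
Deploy   | Phoenix
Design   | Atlas  


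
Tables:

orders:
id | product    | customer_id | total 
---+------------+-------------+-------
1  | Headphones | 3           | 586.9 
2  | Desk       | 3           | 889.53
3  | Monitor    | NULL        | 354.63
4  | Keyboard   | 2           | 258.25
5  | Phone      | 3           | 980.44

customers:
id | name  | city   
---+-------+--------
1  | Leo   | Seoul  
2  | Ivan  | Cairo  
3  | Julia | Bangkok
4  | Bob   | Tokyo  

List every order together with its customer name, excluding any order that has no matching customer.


INNER JOIN keeps only orders rows whose customer_id matches an id in customers. Walk through each order:
  - order 1 (Headphones): customer_id=3 -> matches Julia
  - order 2 (Desk): customer_id=3 -> matches Julia
  - order 3 (Monitor): customer_id=NULL, no match -> dropped
  - order 4 (Keyboard): customer_id=2 -> matches Ivan
  - order 5 (Phone): customer_id=3 -> matches Julia
So 1 of 5 rows is dropped.

SQL:
SELECT a.product, b.name AS customer
FROM orders a
INNER JOIN customers b ON a.customer_id = b.id

Result:
product    | customer
-----------+---------
Headphones | Julia   
Desk       | Julia   
Keyboard   | Ivan    
Phone      | Julia   


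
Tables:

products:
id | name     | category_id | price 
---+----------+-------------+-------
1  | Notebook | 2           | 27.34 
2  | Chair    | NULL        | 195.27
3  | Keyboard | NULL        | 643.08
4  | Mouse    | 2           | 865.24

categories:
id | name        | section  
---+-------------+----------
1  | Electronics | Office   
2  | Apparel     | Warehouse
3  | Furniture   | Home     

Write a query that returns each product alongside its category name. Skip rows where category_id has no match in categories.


INNER JOIN keeps only products rows whose category_id matches an id in categories. Walk through each product:
  - product 1 (Notebook): category_id=2 -> matches Apparel
  - product 2 (Chair): category_id=NULL, no match -> dropped
  - product 3 (Keyboard): category_id=NULL, no match -> dropped
  - product 4 (Mouse): category_id=2 -> matches Apparel
So 2 of 4 rows are dropped.

SQL:
SELECT a.name, b.name AS category
FROM products a
INNER JOIN categories b ON a.category_id = b.id

Result:
name     | category
---------+---------
Notebook | Apparel 
Mouse    | Apparel 


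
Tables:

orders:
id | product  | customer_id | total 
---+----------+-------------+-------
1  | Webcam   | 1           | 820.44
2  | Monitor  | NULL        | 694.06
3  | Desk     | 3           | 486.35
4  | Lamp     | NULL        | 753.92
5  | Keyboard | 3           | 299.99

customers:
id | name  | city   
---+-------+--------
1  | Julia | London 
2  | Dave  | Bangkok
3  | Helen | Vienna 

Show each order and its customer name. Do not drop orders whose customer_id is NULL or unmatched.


LEFT JOIN keeps every row from orders (the left table); where customer_id has no match in customers, the customer columns become NULL. Walk through each order:
  - order 1 (Webcam): customer_id=1 -> matches Julia
  - order 2 (Monitor): customer_id=NULL, no match -> kept with NULL
  - order 3 (Desk): customer_id=3 -> matches Helen
  - order 4 (Lamp): customer_id=NULL, no match -> kept with NULL
  - order 5 (Keyboard): customer_id=3 -> matches Helen
All 5 rows appear; 2 have NULL customer.

SQL:
SELECT a.product, b.name AS customer
FROM orders a
LEFT JOIN customers b ON a.customer_id = b.id

Result:
product  | customer
---------+---------
Webcam   | Julia   
Monitor  | NULL    
Desk     | Helen   
Lamp     | NULL    
Keyboard | Helen   


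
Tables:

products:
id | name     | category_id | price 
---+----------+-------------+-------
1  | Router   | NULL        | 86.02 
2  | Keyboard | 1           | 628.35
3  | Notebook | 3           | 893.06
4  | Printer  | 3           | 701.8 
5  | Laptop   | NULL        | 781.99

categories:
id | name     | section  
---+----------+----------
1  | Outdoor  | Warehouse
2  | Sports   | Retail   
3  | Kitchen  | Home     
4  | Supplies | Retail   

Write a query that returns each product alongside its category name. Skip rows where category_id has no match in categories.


INNER JOIN keeps only products rows whose category_id matches an id in categories. Walk through each product:
  - product 1 (Router): category_id=NULL, no match -> dropped
  - product 2 (Keyboard): category_id=1 -> matches Outdoor
  - product 3 (Notebook): category_id=3 -> matches Kitchen
  - product 4 (Printer): category_id=3 -> matches Kitchen
  - product 5 (Laptop): category_id=NULL, no match -> dropped
So 2 of 5 rows are dropped.

SQL:
SELECT a.name, b.name AS category
FROM products a
INNER JOIN categories b ON a.category_id = b.id

Result:
name     | category
---------+---------
Keyboard | Outdoor 
Notebook | Kitchen 
Printer  | Kitchen 


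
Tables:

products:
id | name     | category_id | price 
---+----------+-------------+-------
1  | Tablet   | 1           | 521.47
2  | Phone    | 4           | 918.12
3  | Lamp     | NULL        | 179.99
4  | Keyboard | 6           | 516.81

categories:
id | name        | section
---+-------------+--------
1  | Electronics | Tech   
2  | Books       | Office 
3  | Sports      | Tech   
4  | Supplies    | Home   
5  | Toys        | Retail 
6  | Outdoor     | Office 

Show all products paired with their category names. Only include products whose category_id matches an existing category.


INNER JOIN keeps only products rows whose category_id matches an id in categories. Walk through each product:
  - product 1 (Tablet): category_id=1 -> matches Electronics
  - product 2 (Phone): category_id=4 -> matches Supplies
  - product 3 (Lamp): category_id=NULL, no match -> dropped
  - product 4 (Keyboard): category_id=6 -> matches Outdoor
So 1 of 4 rows is dropped.

SQL:
SELECT a.name, b.name AS category
FROM products a
INNER JOIN categories b ON a.category_id = b.id

Result:
name     | category   
---------+------------
Tablet   | Electronics
Phone    | Supplies   
Keyboard | Outdoor    


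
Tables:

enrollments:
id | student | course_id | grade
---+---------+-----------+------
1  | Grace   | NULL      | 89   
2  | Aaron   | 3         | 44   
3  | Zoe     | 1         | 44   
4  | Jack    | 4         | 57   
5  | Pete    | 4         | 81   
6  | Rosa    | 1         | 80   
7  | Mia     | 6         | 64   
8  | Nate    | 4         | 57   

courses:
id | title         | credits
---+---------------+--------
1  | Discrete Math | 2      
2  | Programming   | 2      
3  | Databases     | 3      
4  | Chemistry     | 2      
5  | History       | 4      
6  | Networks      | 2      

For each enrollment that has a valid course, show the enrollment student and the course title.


INNER JOIN keeps only enrollments rows whose course_id matches an id in courses. Walk through each enrollment:
  - enrollment 1 (Grace): course_id=NULL, no match -> dropped
  - enrollment 2 (Aaron): course_id=3 -> matches Databases
  - enrollment 3 (Zoe): course_id=1 -> matches Discrete Math
  - enrollment 4 (Jack): course_id=4 -> matches Chemistry
  - enrollment 5 (Pete): course_id=4 -> matches Chemistry
  - enrollment 6 (Rosa): course_id=1 -> matches Discrete Math
  - enrollment 7 (Mia): course_id=6 -> matches Networks
  - enrollment 8 (Nate): course_id=4 -> matches Chemistry
So 1 of 8 rows is dropped.

SQL:
SELECT a.student, b.title AS course
FROM enrollments a
INNER JOIN courses b ON a.course_id = b.id

Result:
student | course       
--------+--------------
Aaron   | Databases    
Zoe     | Discrete Math
Jack    | Chemistry    
Pete    | Chemistry    
Rosa    | Discrete Math
Mia     | Networks     
Nate    | Chemistry    


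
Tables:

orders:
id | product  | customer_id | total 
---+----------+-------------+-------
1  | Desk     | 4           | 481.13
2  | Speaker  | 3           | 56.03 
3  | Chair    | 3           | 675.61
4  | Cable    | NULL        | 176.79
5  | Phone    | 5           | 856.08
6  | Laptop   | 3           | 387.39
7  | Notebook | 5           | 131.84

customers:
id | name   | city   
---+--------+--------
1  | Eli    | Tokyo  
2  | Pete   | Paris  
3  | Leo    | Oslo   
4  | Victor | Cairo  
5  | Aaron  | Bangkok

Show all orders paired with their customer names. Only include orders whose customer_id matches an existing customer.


INNER JOIN keeps only orders rows whose customer_id matches an id in customers. Walk through each order:
  - order 1 (Desk): customer_id=4 -> matches Victor
  - order 2 (Speaker): customer_id=3 -> matches Leo
  - order 3 (Chair): customer_id=3 -> matches Leo
  - order 4 (Cable): customer_id=NULL, no match -> dropped
  - order 5 (Phone): customer_id=5 -> matches Aaron
  - order 6 (Laptop): customer_id=3 -> matches Leo
  - order 7 (Notebook): customer_id=5 -> matches Aaron
So 1 of 7 rows is dropped.

SQL:
SELECT a.product, b.name AS customer
FROM orders a
INNER JOIN customers b ON a.customer_id = b.id

Result:
product  | customer
---------+---------
Desk     | Victor  
Speaker  | Leo     
Chair    | Leo     
Phone    | Aaron   
Laptop   | Leo     
Notebook | Aaron   


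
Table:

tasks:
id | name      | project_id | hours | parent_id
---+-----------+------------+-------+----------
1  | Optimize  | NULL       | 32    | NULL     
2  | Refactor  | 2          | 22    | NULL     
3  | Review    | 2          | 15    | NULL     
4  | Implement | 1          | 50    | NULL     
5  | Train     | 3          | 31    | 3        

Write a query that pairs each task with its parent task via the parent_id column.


This is a self-join: tasks is joined to a second copy of itself, matching each row's parent_id to another row's id. Use LEFT JOIN so rows with parent_id=NULL are kept.
  - task 1 (Optimize): parent_id=NULL -> NULL
  - task 2 (Refactor): parent_id=NULL -> NULL
  - task 3 (Review): parent_id=NULL -> NULL
  - task 4 (Implement): parent_id=NULL -> NULL
  - task 5 (Train): parent_id=3 -> Review

SQL:
SELECT a.name AS item, b.name AS parent
FROM tasks a
LEFT JOIN tasks b ON a.parent_id = b.id

Result:
item      | parent
----------+-------
Optimize  | NULL  
Refactor  | NULL  
Review    | NULL  
Implement | NULL  
Train     | Review


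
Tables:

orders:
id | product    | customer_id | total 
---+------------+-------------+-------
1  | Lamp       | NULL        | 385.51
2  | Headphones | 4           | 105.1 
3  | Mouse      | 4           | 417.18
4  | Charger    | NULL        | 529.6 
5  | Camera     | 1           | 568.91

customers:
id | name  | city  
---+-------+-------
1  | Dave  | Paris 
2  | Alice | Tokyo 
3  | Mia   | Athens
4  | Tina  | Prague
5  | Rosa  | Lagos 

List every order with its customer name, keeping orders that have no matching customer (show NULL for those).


LEFT JOIN keeps every row from orders (the left table); where customer_id has no match in customers, the customer columns become NULL. Walk through each order:
  - order 1 (Lamp): customer_id=NULL, no match -> kept with NULL
  - order 2 (Headphones): customer_id=4 -> matches Tina
  - order 3 (Mouse): customer_id=4 -> matches Tina
  - order 4 (Charger): customer_id=NULL, no match -> kept with NULL
  - order 5 (Camera): customer_id=1 -> matches Dave
All 5 rows appear; 2 have NULL customer.

SQL:
SELECT a.product, b.name AS customer
FROM orders a
LEFT JOIN customers b ON a.customer_id = b.id

Result:
product    | customer
-----------+---------
Lamp       | NULL    
Headphones | Tina    
Mouse      | Tina    
Charger    | NULL    
Camera     | Dave    


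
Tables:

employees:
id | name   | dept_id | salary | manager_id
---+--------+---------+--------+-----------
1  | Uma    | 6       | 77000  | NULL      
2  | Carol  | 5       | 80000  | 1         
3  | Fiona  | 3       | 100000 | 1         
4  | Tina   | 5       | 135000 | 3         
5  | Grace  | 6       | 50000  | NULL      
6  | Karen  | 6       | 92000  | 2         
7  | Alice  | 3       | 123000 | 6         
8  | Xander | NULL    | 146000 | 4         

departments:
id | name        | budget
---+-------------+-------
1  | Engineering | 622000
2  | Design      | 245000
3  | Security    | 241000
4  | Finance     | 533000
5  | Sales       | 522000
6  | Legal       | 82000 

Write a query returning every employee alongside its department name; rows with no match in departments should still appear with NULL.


LEFT JOIN keeps every row from employees (the left table); where dept_id has no match in departments, the department columns become NULL. Walk through each employee:
  - employee 1 (Uma): dept_id=6 -> matches Legal
  - employee 2 (Carol): dept_id=5 -> matches Sales
  - employee 3 (Fiona): dept_id=3 -> matches Security
  - employee 4 (Tina): dept_id=5 -> matches Sales
  - employee 5 (Grace): dept_id=6 -> matches Legal
  - employee 6 (Karen): dept_id=6 -> matches Legal
  - employee 7 (Alice): dept_id=3 -> matches Security
  - employee 8 (Xander): dept_id=NULL, no match -> kept with NULL
All 8 rows appear; 1 has NULL department.

SQL:
SELECT a.name, b.name AS department
FROM employees a
LEFT JOIN departments b ON a.dept_id = b.id

Result:
name   | department
-------+-----------
Uma    | Legal     
Carol  | Sales     
Fiona  | Security  
Tina   | Sales     
Grace  | Legal     
Karen  | Legal     
Alice  | Security  
Xander | NULL      


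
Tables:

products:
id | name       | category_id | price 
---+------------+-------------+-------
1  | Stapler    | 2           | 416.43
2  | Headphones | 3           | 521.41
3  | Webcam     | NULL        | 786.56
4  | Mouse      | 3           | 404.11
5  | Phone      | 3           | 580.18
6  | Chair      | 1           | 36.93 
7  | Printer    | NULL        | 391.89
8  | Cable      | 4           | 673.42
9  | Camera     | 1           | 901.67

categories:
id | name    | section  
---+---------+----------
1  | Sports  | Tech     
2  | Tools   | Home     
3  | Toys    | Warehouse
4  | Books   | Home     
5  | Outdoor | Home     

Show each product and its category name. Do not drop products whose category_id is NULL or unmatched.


LEFT JOIN keeps every row from products (the left table); where category_id has no match in categories, the category columns become NULL. Walk through each product:
  - product 1 (Stapler): category_id=2 -> matches Tools
  - product 2 (Headphones): category_id=3 -> matches Toys
  - product 3 (Webcam): category_id=NULL, no match -> kept with NULL
  - product 4 (Mouse): category_id=3 -> matches Toys
  - product 5 (Phone): category_id=3 -> matches Toys
  - product 6 (Chair): category_id=1 -> matches Sports
  - product 7 (Printer): category_id=NULL, no match -> kept with NULL
  - product 8 (Cable): category_id=4 -> matches Books
  - product 9 (Camera): category_id=1 -> matches Sports
All 9 rows appear; 2 have NULL category.

SQL:
SELECT a.name, b.name AS category
FROM products a
LEFT JOIN categories b ON a.category_id = b.id

Result:
name       | category
-----------+---------
Stapler    | Tools   
Headphones | Toys    
Webcam     | NULL    
Mouse      | Toys    
Phone      | Toys    
Chair      | Sports  
Printer    | NULL    
Cable      | Books   
Camera     | Sports  


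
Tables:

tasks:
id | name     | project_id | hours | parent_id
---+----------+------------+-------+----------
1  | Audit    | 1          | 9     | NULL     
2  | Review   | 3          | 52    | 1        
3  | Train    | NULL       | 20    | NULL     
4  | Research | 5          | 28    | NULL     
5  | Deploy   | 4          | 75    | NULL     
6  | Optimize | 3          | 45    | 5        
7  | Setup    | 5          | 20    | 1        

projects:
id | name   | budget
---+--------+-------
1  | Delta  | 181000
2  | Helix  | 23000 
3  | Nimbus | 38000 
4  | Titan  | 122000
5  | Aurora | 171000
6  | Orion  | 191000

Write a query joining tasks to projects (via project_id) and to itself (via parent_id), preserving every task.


Two LEFT JOINs from the same base table tasks: one to projects via project_id, one to tasks itself via parent_id. Both are LEFT so every task is preserved.
Match against projects:
  - task 1 (Audit): project_id=1 -> matches Delta
  - task 2 (Review): project_id=3 -> matches Nimbus
  - task 3 (Train): project_id=NULL, no match -> kept with NULL
  - task 4 (Research): project_id=5 -> matches Aurora
  - task 5 (Deploy): project_id=4 -> matches Titan
  - task 6 (Optimize): project_id=3 -> matches Nimbus
  - task 7 (Setup): project_id=5 -> matches Aurora
Match against tasks (self):
  - task 1 (Audit): parent_id=NULL -> NULL
  - task 2 (Review): parent_id=1 -> Audit
  - task 3 (Train): parent_id=NULL -> NULL
  - task 4 (Research): parent_id=NULL -> NULL
  - task 5 (Deploy): parent_id=NULL -> NULL
  - task 6 (Optimize): parent_id=5 -> Deploy
  - task 7 (Setup): parent_id=1 -> Audit

SQL:
SELECT a.name, b.name AS project, c.name AS parent
FROM tasks a
LEFT JOIN projects b ON a.project_id = b.id
LEFT JOIN tasks c ON a.parent_id = c.id

Result:
name     | project | parent
---------+---------+-------
Audit    | Delta   | NULL  
Review   | Nimbus  | Audit 
Train    | NULL    | NULL  
Research | Aurora  | NULL  
Deploy   | Titan   | NULL  
Optimize | Nimbus  | Deploy
Setup    | Aurora  | Audit 


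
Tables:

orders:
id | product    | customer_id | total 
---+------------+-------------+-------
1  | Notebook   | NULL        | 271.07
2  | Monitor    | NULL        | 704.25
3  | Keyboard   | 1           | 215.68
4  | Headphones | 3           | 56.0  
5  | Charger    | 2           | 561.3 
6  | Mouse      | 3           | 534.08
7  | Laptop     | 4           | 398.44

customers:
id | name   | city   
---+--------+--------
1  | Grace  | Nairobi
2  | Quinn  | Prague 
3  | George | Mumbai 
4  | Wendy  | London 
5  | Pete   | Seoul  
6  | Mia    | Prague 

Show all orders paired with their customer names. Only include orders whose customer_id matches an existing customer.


INNER JOIN keeps only orders rows whose customer_id matches an id in customers. Walk through each order:
  - order 1 (Notebook): customer_id=NULL, no match -> dropped
  - order 2 (Monitor): customer_id=NULL, no match -> dropped
  - order 3 (Keyboard): customer_id=1 -> matches Grace
  - order 4 (Headphones): customer_id=3 -> matches George
  - order 5 (Charger): customer_id=2 -> matches Quinn
  - order 6 (Mouse): customer_id=3 -> matches George
  - order 7 (Laptop): customer_id=4 -> matches Wendy
So 2 of 7 rows are dropped.

SQL:
SELECT a.product, b.name AS customer
FROM orders a
INNER JOIN customers b ON a.customer_id = b.id

Result:
product    | customer
-----------+---------
Keyboard   | Grace   
Headphones | George  
Charger    | Quinn   
Mouse      | George  
Laptop     | Wendy   


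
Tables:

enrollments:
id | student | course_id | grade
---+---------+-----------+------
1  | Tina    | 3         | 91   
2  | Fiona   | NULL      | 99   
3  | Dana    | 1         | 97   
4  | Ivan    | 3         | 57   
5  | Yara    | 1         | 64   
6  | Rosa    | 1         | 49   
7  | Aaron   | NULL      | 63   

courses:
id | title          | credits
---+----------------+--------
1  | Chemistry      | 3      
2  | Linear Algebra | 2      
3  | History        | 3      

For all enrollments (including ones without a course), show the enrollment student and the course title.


LEFT JOIN keeps every row from enrollments (the left table); where course_id has no match in courses, the course columns become NULL. Walk through each enrollment:
  - enrollment 1 (Tina): course_id=3 -> matches History
  - enrollment 2 (Fiona): course_id=NULL, no match -> kept with NULL
  - enrollment 3 (Dana): course_id=1 -> matches Chemistry
  - enrollment 4 (Ivan): course_id=3 -> matches History
  - enrollment 5 (Yara): course_id=1 -> matches Chemistry
  - enrollment 6 (Rosa): course_id=1 -> matches Chemistry
  - enrollment 7 (Aaron): course_id=NULL, no match -> kept with NULL
All 7 rows appear; 2 have NULL course.

SQL:
SELECT a.student, b.title AS course
FROM enrollments a
LEFT JOIN courses b ON a.course_id = b.id

Result:
student | course   
--------+----------
Tina    | History  
Fiona   | NULL     
Dana    | Chemistry
Ivan    | History  
Yara    | Chemistry
Rosa    | Chemistry
Aaron   | NULL     


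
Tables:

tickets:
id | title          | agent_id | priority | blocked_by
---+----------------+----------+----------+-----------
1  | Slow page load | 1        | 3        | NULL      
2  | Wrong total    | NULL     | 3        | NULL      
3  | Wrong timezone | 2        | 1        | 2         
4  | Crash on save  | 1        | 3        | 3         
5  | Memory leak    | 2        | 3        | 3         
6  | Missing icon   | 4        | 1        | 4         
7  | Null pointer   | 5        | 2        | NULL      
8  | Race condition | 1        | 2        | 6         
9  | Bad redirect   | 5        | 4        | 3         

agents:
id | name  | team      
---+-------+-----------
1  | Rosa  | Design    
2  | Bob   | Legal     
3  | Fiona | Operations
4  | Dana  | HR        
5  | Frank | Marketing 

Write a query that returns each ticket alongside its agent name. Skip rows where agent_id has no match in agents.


INNER JOIN keeps only tickets rows whose agent_id matches an id in agents. Walk through each ticket:
  - ticket 1 (Slow page load): agent_id=1 -> matches Rosa
  - ticket 2 (Wrong total): agent_id=NULL, no match -> dropped
  - ticket 3 (Wrong timezone): agent_id=2 -> matches Bob
  - ticket 4 (Crash on save): agent_id=1 -> matches Rosa
  - ticket 5 (Memory leak): agent_id=2 -> matches Bob
  - ticket 6 (Missing icon): agent_id=4 -> matches Dana
  - ticket 7 (Null pointer): agent_id=5 -> matches Frank
  - ticket 8 (Race condition): agent_id=1 -> matches Rosa
  - ticket 9 (Bad redirect): agent_id=5 -> matches Frank
So 1 of 9 rows is dropped.

SQL:
SELECT a.title, b.name AS agent
FROM tickets a
INNER JOIN agents b ON a.agent_id = b.id

Result:
title          | agent
---------------+------
Slow page load | Rosa 
Wrong timezone | Bob  
Crash on save  | Rosa 
Memory leak    | Bob  
Missing icon   | Dana 
Null pointer   | Frank
Race condition | Rosa 
Bad redirect   | Frank
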